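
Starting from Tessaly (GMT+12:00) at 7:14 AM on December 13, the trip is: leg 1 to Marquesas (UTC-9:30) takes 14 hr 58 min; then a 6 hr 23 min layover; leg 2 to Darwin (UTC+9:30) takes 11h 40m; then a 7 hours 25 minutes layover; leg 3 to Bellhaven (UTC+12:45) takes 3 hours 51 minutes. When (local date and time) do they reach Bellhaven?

4:16 AM on December 15

Convert departure to UTC: 7:14 AM − 12:00 = 7:14 PM UTC on Dec 12.
Add 14 hours and 58 minutes leg 1 → 10:12 AM UTC (Dec 13).
Add 6 hours 23 minutes layover in Marquesas → 4:35 PM UTC.
Add 11 hours 40 minutes leg 2 → 4:15 AM UTC (Dec 14).
Add 7 hours and 25 minutes layover in Darwin → 11:40 AM UTC.
Add 3 hours 51 minutes leg 3 → 3:31 PM UTC.
Bellhaven is UTC+12:45, so local arrival = 3:31 PM + 12:45 = 4:16 AM on Dec 15.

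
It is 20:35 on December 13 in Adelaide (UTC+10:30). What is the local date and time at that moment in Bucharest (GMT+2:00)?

12:05 on Dec 13

In UTC: 20:35 − 10:30 = 10:05 on Dec 13.
Bucharest is UTC+2:00: 10:05 + 2:00 = 12:05 on Dec 13.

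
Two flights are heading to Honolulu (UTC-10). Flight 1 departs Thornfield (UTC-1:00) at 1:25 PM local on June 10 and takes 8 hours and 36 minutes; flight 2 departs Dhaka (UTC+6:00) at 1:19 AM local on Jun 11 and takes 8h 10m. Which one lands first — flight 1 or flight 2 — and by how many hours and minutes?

the first, by 4 hours 28 minutes

Flight 1 in UTC: 1:25 PM + 1:00 = 2:25 PM on Jun 10.
+8 hours 36 minutes → arrive 11:01 PM UTC on Jun 10.
Flight 2 in UTC: 1:19 AM − 6:00 = 7:19 PM on Jun 10.
+8 hours 10 minutes → arrive 3:29 AM UTC on Jun 11.
Flight 1 lands earlier by 4 hours 28 minutes.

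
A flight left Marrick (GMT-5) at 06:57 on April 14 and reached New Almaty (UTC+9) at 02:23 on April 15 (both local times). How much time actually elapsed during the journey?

5 hours 26 minutes

Departure in UTC: 06:57 + 5:00 = 11:57 on Apr 14.
Arrival in UTC: 02:23 − 9:00 = 17:23 on Apr 14.
Elapsed = 17:23 − 11:57 = 5 hours 26 minutes.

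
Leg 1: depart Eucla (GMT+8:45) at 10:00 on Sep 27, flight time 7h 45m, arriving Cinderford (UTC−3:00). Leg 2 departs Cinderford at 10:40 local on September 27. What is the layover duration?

Convert departure to UTC: 10:00 − 8:45 = 01:15 UTC on Sep 27.
Add 7 hours and 45 minutes flight time → 09:00 UTC.
Cinderford is UTC−3:00, so local arrival = 09:00 − 3:00 = 06:00 on Sep 27.
Layover = 10:40 − 06:00 = 4 hours 40 minutes.

4 hours 40 minutes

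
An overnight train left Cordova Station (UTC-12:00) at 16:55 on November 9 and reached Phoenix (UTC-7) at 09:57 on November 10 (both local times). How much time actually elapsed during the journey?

Departure in UTC: 16:55 + 12:00 = 04:55 on Nov 10.
Arrival in UTC: 09:57 + 7:00 = 16:57 on Nov 10.
Elapsed = 16:57 − 04:55 = 12 hours 2 minutes.

12 hours 2 minutes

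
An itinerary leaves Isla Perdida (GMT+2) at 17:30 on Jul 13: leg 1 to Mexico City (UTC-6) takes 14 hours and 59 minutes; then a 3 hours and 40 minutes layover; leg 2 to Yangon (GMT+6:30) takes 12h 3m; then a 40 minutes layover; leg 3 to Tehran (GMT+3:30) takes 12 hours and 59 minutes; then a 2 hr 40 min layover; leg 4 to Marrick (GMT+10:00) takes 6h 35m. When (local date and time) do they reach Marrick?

Convert departure to UTC: 17:30 − 2:00 = 15:30 UTC on Jul 13.
Add 14 hours and 59 minutes leg 1 → 06:29 UTC (Jul 14).
Add 3 hours 40 minutes layover in Mexico City → 10:09 UTC.
Add 12 hours 3 minutes leg 2 → 22:12 UTC.
Add 40 minutes layover in Yangon → 22:52 UTC.
Add 12 hours and 59 minutes leg 3 → 11:51 UTC (Jul 15).
Add 2 hours 40 minutes layover in Tehran → 14:31 UTC.
Add 6 hours and 35 minutes leg 4 → 21:06 UTC.
Marrick is UTC+10:00, so local arrival = 21:06 + 10:00 = 07:06 on Jul 16.

07:06 on July 16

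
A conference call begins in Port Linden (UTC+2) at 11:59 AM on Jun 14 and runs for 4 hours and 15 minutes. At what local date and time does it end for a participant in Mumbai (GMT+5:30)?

Convert start to UTC: 11:59 AM − 2:00 = 9:59 AM UTC on Jun 14.
Add 4 hours and 15 minutes duration → 2:14 PM UTC.
Mumbai is UTC+5:30, so local end time = 2:14 PM + 5:30 = 7:44 PM on Jun 14.

7:44 PM on June 14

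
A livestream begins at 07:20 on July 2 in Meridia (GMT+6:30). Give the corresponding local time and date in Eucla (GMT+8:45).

09:35 on July 2

In UTC: 07:20 − 6:30 = 00:50 on Jul 2.
Eucla is UTC+8:45: 00:50 + 8:45 = 09:35 on Jul 2.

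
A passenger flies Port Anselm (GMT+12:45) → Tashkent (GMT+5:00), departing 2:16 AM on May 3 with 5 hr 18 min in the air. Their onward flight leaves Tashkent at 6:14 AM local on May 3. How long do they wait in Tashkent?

6 hours 25 minutes

Convert departure to UTC: 2:16 AM − 12:45 = 1:31 PM UTC on May 2.
Add 5 hours and 18 minutes flight time → 6:49 PM UTC.
Tashkent is UTC+5:00, so local arrival = 6:49 PM + 5:00 = 11:49 PM on May 2.
Layover = 6:14 AM − 11:49 PM (+1 day) = 6 hours 25 minutes.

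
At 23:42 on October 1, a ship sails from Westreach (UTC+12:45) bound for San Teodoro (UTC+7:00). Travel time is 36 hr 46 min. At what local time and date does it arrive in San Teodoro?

06:43 on Oct 3

San Teodoro is 5:45 behind Westreach.
After 36 hours and 46 minutes it is 12:28 (Oct 3) in Westreach.
Shift by the zone difference: 12:28 − 5:45 = 06:43 on Oct 3 in San Teodoro.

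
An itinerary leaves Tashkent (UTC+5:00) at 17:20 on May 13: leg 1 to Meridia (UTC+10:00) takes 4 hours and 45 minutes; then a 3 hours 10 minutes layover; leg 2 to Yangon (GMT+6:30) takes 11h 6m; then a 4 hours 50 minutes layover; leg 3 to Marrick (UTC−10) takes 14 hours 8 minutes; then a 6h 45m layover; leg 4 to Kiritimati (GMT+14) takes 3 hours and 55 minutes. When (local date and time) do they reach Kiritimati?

02:59 on May 16

Convert departure to UTC: 17:20 − 5:00 = 12:20 UTC on May 13.
Add 4 hours 45 minutes leg 1 → 17:05 UTC.
Add 3 hours and 10 minutes layover in Meridia → 20:15 UTC.
Add 11 hours and 6 minutes leg 2 → 07:21 UTC (May 14).
Add 4 hours 50 minutes layover in Yangon → 12:11 UTC.
Add 14 hours and 8 minutes leg 3 → 02:19 UTC (May 15).
Add 6 hours 45 minutes layover in Marrick → 09:04 UTC.
Add 3 hours and 55 minutes leg 4 → 12:59 UTC.
Kiritimati is UTC+14:00, so local arrival = 12:59 + 14:00 = 02:59 on May 16.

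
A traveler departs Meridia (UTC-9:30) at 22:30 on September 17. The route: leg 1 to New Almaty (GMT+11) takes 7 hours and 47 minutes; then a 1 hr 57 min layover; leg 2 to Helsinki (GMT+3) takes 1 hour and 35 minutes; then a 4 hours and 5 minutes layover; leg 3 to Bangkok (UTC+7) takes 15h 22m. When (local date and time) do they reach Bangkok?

21:46 on September 19

Convert departure to UTC: 22:30 + 9:30 = 08:00 UTC on Sep 18.
Add 7 hours 47 minutes leg 1 → 15:47 UTC.
Add 1 hour 57 minutes layover in New Almaty → 17:44 UTC.
Add 1 hour and 35 minutes leg 2 → 19:19 UTC.
Add 4 hours and 5 minutes layover in Helsinki → 23:24 UTC.
Add 15 hours and 22 minutes leg 3 → 14:46 UTC (Sep 19).
Bangkok is UTC+7:00, so local arrival = 14:46 + 7:00 = 21:46 on Sep 19.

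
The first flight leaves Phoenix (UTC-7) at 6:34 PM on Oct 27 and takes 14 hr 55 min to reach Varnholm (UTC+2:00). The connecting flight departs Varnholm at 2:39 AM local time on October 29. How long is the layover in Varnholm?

8 hours 10 minutes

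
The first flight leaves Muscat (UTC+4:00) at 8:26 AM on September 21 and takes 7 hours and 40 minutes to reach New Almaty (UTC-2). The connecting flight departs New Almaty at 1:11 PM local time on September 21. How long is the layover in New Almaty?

3 hours 5 minutes

Convert departure to UTC: 8:26 AM − 4:00 = 4:26 AM UTC on Sep 21.
Add 7 hours and 40 minutes flight time → 12:06 PM UTC.
New Almaty is UTC−2:00, so local arrival = 12:06 PM − 2:00 = 10:06 AM on Sep 21.
Layover = 1:11 PM − 10:06 AM = 3 hours 5 minutes.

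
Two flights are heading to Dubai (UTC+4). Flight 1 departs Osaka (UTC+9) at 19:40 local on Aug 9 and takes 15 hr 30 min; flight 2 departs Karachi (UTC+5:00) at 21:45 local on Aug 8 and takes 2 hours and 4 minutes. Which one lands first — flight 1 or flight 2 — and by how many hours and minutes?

Flight 1 in UTC: 19:40 − 9:00 = 10:40 on Aug 9.
+15 hours 30 minutes → arrive 02:10 UTC on Aug 10.
Flight 2 in UTC: 21:45 − 5:00 = 16:45 on Aug 8.
+2 hours 4 minutes → arrive 18:49 UTC on Aug 8.
Flight 2 lands earlier by 31 hours 21 minutes.

the second, by 31 hours 21 minutes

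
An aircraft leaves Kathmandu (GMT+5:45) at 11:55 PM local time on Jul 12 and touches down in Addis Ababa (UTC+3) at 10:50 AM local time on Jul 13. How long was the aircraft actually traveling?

13 hours 40 minutes

Departure in UTC: 11:55 PM − 5:45 = 6:10 PM on Jul 12.
Arrival in UTC: 10:50 AM − 3:00 = 7:50 AM on Jul 13.
Elapsed = 7:50 AM − 6:10 PM (+1 day) = 13 hours 40 minutes.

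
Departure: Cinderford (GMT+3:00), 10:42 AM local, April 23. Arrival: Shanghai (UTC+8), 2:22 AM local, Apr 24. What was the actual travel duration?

10 hours 40 minutes

Departure in UTC: 10:42 AM − 3:00 = 7:42 AM on Apr 23.
Arrival in UTC: 2:22 AM − 8:00 = 6:22 PM on Apr 23.
Elapsed = 6:22 PM − 7:42 AM = 10 hours 40 minutes.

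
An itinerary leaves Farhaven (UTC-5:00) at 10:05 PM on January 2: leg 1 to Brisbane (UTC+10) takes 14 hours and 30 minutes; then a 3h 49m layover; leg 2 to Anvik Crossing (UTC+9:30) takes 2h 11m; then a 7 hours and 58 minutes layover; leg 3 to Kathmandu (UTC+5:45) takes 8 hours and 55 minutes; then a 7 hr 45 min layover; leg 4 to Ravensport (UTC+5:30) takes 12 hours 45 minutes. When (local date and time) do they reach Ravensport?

Convert departure to UTC: 10:05 PM + 5:00 = 3:05 AM UTC on Jan 3.
Add 14 hours and 30 minutes leg 1 → 5:35 PM UTC.
Add 3 hours 49 minutes layover in Brisbane → 9:24 PM UTC.
Add 2 hours and 11 minutes leg 2 → 11:35 PM UTC.
Add 7 hours and 58 minutes layover in Anvik Crossing → 7:33 AM UTC (Jan 4).
Add 8 hours and 55 minutes leg 3 → 4:28 PM UTC.
Add 7 hours and 45 minutes layover in Kathmandu → 12:13 AM UTC (Jan 5).
Add 12 hours and 45 minutes leg 4 → 12:58 PM UTC.
Ravensport is UTC+5:30, so local arrival = 12:58 PM + 5:30 = 6:28 PM on Jan 5.

6:28 PM on Jan 5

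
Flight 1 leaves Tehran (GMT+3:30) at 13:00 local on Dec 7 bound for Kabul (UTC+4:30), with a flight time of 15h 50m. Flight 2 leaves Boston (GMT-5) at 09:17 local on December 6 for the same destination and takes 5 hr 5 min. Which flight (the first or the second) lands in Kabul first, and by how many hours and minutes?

the second, by 29 hours 58 minutes

Flight 1 in UTC: 13:00 − 3:30 = 09:30 on Dec 7.
+15 hours 50 minutes → arrive 01:20 UTC on Dec 8.
Flight 2 in UTC: 09:17 + 5:00 = 14:17 on Dec 6.
+5 hours and 5 minutes → arrive 19:22 UTC on Dec 6.
Flight 2 lands earlier by 29 hours 58 minutes.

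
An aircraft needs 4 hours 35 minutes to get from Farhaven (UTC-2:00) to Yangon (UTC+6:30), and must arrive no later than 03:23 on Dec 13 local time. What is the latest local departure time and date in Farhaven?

14:18 on Dec 12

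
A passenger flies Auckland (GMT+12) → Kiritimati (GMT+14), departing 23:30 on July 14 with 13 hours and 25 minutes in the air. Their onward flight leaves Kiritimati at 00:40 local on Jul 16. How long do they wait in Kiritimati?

9 hours 45 minutes

Convert departure to UTC: 23:30 − 12:00 = 11:30 UTC on Jul 14.
Add 13 hours and 25 minutes flight time → 00:55 UTC (Jul 15).
Kiritimati is UTC+14:00, so local arrival = 00:55 + 14:00 = 14:55 on Jul 15.
Layover = 00:40 − 14:55 (+1 day) = 9 hours 45 minutes.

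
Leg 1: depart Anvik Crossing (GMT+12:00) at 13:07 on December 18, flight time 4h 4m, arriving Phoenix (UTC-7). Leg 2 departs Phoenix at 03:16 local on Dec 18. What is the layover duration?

5 hours 5 minutes

Convert departure to UTC: 13:07 − 12:00 = 01:07 UTC on Dec 18.
Add 4 hours 4 minutes flight time → 05:11 UTC.
Phoenix is UTC−7:00, so local arrival = 05:11 − 7:00 = 22:11 on Dec 17.
Layover = 03:16 − 22:11 (+1 day) = 5 hours 5 minutes.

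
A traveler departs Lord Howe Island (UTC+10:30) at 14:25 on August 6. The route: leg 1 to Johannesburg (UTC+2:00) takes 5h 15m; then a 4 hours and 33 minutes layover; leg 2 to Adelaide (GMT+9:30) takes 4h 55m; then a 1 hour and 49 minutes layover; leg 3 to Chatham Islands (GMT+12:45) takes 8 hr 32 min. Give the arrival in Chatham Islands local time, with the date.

Convert departure to UTC: 14:25 − 10:30 = 03:55 UTC on Aug 6.
Add 5 hours 15 minutes leg 1 → 09:10 UTC.
Add 4 hours and 33 minutes layover in Johannesburg → 13:43 UTC.
Add 4 hours and 55 minutes leg 2 → 18:38 UTC.
Add 1 hour 49 minutes layover in Adelaide → 20:27 UTC.
Add 8 hours and 32 minutes leg 3 → 04:59 UTC (Aug 7).
Chatham Islands is UTC+12:45, so local arrival = 04:59 + 12:45 = 17:44 on Aug 7.

17:44 on August 7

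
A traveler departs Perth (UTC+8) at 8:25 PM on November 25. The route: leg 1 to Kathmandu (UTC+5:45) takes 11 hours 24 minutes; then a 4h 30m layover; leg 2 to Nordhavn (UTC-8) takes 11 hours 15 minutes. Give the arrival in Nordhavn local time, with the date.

Convert departure to UTC: 8:25 PM − 8:00 = 12:25 PM UTC on Nov 25.
Add 11 hours and 24 minutes leg 1 → 11:49 PM UTC.
Add 4 hours 30 minutes layover in Kathmandu → 4:19 AM UTC (Nov 26).
Add 11 hours 15 minutes leg 2 → 3:34 PM UTC.
Nordhavn is UTC−8:00, so local arrival = 3:34 PM − 8:00 = 7:34 AM on Nov 26.

7:34 AM on Nov 26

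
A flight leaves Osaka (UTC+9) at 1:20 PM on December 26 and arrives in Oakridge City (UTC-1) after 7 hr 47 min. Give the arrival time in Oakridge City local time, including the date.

11:07 AM on Dec 26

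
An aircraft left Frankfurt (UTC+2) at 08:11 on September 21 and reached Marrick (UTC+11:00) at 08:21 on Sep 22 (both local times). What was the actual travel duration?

Departure in UTC: 08:11 − 2:00 = 06:11 on Sep 21.
Arrival in UTC: 08:21 − 11:00 = 21:21 on Sep 21.
Elapsed = 21:21 − 06:11 = 15 hours 10 minutes.

15 hours 10 minutes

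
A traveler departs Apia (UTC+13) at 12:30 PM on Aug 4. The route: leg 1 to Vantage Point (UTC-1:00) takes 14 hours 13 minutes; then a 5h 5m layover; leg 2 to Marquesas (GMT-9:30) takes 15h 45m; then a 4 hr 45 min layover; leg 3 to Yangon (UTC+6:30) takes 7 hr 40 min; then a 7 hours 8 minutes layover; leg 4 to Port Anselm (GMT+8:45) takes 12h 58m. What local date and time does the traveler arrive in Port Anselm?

3:49 AM on August 7

Convert departure to UTC: 12:30 PM − 13:00 = 11:30 PM UTC on Aug 3.
Add 14 hours and 13 minutes leg 1 → 1:43 PM UTC (Aug 4).
Add 5 hours and 5 minutes layover in Vantage Point → 6:48 PM UTC.
Add 15 hours 45 minutes leg 2 → 10:33 AM UTC (Aug 5).
Add 4 hours 45 minutes layover in Marquesas → 3:18 PM UTC.
Add 7 hours and 40 minutes leg 3 → 10:58 PM UTC.
Add 7 hours and 8 minutes layover in Yangon → 6:06 AM UTC (Aug 6).
Add 12 hours 58 minutes leg 4 → 7:04 PM UTC.
Port Anselm is UTC+8:45, so local arrival = 7:04 PM + 8:45 = 3:49 AM on Aug 7.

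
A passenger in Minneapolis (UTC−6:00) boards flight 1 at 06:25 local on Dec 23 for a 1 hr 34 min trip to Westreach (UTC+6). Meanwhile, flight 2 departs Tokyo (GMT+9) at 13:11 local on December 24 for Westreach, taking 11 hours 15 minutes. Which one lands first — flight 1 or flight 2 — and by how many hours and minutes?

the first, by 25 hours 27 minutes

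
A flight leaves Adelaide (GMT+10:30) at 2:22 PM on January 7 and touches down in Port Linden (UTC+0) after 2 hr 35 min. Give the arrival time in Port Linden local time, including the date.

6:27 AM on January 7

Convert departure to UTC: 2:22 PM − 10:30 = 3:52 AM UTC on Jan 7.
Add 2 hours and 35 minutes travel time → 6:27 AM UTC.
Port Linden is UTC+0, so local arrival is the same: 6:27 AM on Jan 7.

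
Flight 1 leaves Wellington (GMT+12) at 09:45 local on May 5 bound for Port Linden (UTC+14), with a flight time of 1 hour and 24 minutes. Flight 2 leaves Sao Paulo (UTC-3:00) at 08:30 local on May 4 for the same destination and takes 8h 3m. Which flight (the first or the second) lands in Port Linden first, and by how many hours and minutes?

Flight 1 in UTC: 09:45 − 12:00 = 21:45 on May 4.
+1 hour and 24 minutes → arrive 23:09 UTC on May 4.
Flight 2 in UTC: 08:30 + 3:00 = 11:30 on May 4.
+8 hours and 3 minutes → arrive 19:33 UTC on May 4.
Flight 2 lands earlier by 3 hours 36 minutes.

the second, by 3 hours 36 minutes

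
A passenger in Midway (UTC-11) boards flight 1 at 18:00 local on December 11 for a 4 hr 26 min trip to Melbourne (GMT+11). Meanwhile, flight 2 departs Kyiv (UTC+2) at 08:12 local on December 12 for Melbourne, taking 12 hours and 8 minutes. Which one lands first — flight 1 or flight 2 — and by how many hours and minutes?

the first, by 8 hours 54 minutes

Flight 1 in UTC: 18:00 + 11:00 = 05:00 on Dec 12.
+4 hours and 26 minutes → arrive 09:26 UTC on Dec 12.
Flight 2 in UTC: 08:12 − 2:00 = 06:12 on Dec 12.
+12 hours and 8 minutes → arrive 18:20 UTC on Dec 12.
Flight 1 lands earlier by 8 hours 54 minutes.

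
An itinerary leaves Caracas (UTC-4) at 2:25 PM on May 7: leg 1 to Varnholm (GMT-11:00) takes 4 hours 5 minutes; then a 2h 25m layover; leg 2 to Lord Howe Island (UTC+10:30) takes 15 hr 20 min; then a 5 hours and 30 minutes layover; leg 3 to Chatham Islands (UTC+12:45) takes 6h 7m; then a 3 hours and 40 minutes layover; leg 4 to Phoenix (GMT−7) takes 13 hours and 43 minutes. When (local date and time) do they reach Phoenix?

2:15 PM on May 9

Convert departure to UTC: 2:25 PM + 4:00 = 6:25 PM UTC on May 7.
Add 4 hours and 5 minutes leg 1 → 10:30 PM UTC.
Add 2 hours and 25 minutes layover in Varnholm → 12:55 AM UTC (May 8).
Add 15 hours and 20 minutes leg 2 → 4:15 PM UTC.
Add 5 hours and 30 minutes layover in Lord Howe Island → 9:45 PM UTC.
Add 6 hours and 7 minutes leg 3 → 3:52 AM UTC (May 9).
Add 3 hours 40 minutes layover in Chatham Islands → 7:32 AM UTC.
Add 13 hours 43 minutes leg 4 → 9:15 PM UTC.
Phoenix is UTC−7:00, so local arrival = 9:15 PM − 7:00 = 2:15 PM on May 9.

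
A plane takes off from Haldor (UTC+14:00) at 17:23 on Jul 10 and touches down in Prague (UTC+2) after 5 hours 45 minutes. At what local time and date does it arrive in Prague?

11:08 on July 10

Prague is 12:00 behind Haldor.
After 5 hours and 45 minutes it is 23:08 in Haldor.
Shift by the zone difference: 23:08 − 12:00 = 11:08 on Jul 10 in Prague.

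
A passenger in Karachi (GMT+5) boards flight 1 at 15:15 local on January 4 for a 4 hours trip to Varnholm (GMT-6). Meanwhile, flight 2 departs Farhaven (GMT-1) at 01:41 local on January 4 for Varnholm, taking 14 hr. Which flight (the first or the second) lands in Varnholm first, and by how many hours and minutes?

the first, by 2 hours 26 minutes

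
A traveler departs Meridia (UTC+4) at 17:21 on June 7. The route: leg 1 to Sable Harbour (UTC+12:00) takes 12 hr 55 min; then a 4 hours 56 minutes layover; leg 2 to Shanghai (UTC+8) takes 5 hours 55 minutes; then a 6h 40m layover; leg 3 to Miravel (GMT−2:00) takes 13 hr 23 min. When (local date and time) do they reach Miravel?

Convert departure to UTC: 17:21 − 4:00 = 13:21 UTC on Jun 7.
Add 12 hours and 55 minutes leg 1 → 02:16 UTC (Jun 8).
Add 4 hours and 56 minutes layover in Sable Harbour → 07:12 UTC.
Add 5 hours 55 minutes leg 2 → 13:07 UTC.
Add 6 hours 40 minutes layover in Shanghai → 19:47 UTC.
Add 13 hours 23 minutes leg 3 → 09:10 UTC (Jun 9).
Miravel is UTC−2:00, so local arrival = 09:10 − 2:00 = 07:10 on Jun 9.

07:10 on Jun 9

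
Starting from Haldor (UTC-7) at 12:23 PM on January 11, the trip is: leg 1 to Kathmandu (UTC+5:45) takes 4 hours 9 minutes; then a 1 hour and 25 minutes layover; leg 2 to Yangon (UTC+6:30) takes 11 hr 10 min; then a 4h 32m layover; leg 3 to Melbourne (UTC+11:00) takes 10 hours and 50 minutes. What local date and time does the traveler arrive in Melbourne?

2:29 PM on January 13

Convert departure to UTC: 12:23 PM + 7:00 = 7:23 PM UTC on Jan 11.
Add 4 hours and 9 minutes leg 1 → 11:32 PM UTC.
Add 1 hour and 25 minutes layover in Kathmandu → 12:57 AM UTC (Jan 12).
Add 11 hours 10 minutes leg 2 → 12:07 PM UTC.
Add 4 hours 32 minutes layover in Yangon → 4:39 PM UTC.
Add 10 hours and 50 minutes leg 3 → 3:29 AM UTC (Jan 13).
Melbourne is UTC+11:00, so local arrival = 3:29 AM + 11:00 = 2:29 PM on Jan 13.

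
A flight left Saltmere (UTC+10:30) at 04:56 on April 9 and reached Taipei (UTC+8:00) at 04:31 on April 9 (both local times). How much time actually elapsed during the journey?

2 hours 5 minutes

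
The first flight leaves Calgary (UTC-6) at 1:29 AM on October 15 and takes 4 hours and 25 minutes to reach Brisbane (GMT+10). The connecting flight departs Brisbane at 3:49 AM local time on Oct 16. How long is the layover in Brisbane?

Convert departure to UTC: 1:29 AM + 6:00 = 7:29 AM UTC on Oct 15.
Add 4 hours and 25 minutes flight time → 11:54 AM UTC.
Brisbane is UTC+10:00, so local arrival = 11:54 AM + 10:00 = 9:54 PM on Oct 15.
Layover = 3:49 AM − 9:54 PM (+1 day) = 5 hours 55 minutes.

5 hours 55 minutes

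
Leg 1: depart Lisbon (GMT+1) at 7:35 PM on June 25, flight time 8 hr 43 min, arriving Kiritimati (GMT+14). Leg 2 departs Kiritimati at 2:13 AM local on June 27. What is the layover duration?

Convert departure to UTC: 7:35 PM − 1:00 = 6:35 PM UTC on Jun 25.
Add 8 hours and 43 minutes flight time → 3:18 AM UTC (Jun 26).
Kiritimati is UTC+14:00, so local arrival = 3:18 AM + 14:00 = 5:18 PM on Jun 26.
Layover = 2:13 AM − 5:18 PM (+1 day) = 8 hours 55 minutes.

8 hours 55 minutes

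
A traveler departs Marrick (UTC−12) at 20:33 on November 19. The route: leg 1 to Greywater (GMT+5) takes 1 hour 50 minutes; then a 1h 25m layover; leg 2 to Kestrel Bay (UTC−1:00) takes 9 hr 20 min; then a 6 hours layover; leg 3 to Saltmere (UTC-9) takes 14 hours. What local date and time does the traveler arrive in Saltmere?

Convert departure to UTC: 20:33 + 12:00 = 08:33 UTC on Nov 20.
Add 1 hour and 50 minutes leg 1 → 10:23 UTC.
Add 1 hour 25 minutes layover in Greywater → 11:48 UTC.
Add 9 hours and 20 minutes leg 2 → 21:08 UTC.
Add 6 hours layover in Kestrel Bay → 03:08 UTC (Nov 21).
Add 14 hours leg 3 → 17:08 UTC.
Saltmere is UTC−9:00, so local arrival = 17:08 − 9:00 = 08:08 on Nov 21.

08:08 on November 21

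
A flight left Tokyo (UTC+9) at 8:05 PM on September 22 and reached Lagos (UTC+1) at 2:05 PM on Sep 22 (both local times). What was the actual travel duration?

Departure in UTC: 8:05 PM − 9:00 = 11:05 AM on Sep 22.
Arrival in UTC: 2:05 PM − 1:00 = 1:05 PM on Sep 22.
Elapsed = 1:05 PM − 11:05 AM = 2 hours.

2 hours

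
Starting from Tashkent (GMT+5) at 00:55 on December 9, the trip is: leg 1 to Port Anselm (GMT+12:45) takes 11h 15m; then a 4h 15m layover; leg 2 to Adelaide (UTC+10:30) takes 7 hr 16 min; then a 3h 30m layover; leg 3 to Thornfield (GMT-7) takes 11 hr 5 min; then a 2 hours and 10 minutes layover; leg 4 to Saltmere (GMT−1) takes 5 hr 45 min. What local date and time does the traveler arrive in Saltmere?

Convert departure to UTC: 00:55 − 5:00 = 19:55 UTC on Dec 8.
Add 11 hours 15 minutes leg 1 → 07:10 UTC (Dec 9).
Add 4 hours and 15 minutes layover in Port Anselm → 11:25 UTC.
Add 7 hours 16 minutes leg 2 → 18:41 UTC.
Add 3 hours 30 minutes layover in Adelaide → 22:11 UTC.
Add 11 hours 5 minutes leg 3 → 09:16 UTC (Dec 10).
Add 2 hours and 10 minutes layover in Thornfield → 11:26 UTC.
Add 5 hours and 45 minutes leg 4 → 17:11 UTC.
Saltmere is UTC−1:00, so local arrival = 17:11 − 1:00 = 16:11 on Dec 10.

16:11 on December 10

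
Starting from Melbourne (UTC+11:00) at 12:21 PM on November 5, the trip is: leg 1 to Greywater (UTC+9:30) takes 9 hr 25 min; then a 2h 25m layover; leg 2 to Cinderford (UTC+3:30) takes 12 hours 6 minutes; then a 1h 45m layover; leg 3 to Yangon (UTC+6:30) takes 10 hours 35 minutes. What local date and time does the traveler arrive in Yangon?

Convert departure to UTC: 12:21 PM − 11:00 = 1:21 AM UTC on Nov 5.
Add 9 hours 25 minutes leg 1 → 10:46 AM UTC.
Add 2 hours and 25 minutes layover in Greywater → 1:11 PM UTC.
Add 12 hours and 6 minutes leg 2 → 1:17 AM UTC (Nov 6).
Add 1 hour 45 minutes layover in Cinderford → 3:02 AM UTC.
Add 10 hours and 35 minutes leg 3 → 1:37 PM UTC.
Yangon is UTC+6:30, so local arrival = 1:37 PM + 6:30 = 8:07 PM on Nov 6.

8:07 PM on November 6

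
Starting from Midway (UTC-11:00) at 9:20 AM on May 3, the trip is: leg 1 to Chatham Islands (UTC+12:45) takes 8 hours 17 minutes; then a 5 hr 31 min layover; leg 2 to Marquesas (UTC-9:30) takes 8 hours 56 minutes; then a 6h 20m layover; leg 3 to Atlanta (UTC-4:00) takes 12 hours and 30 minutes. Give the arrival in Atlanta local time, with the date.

9:54 AM on May 5

Convert departure to UTC: 9:20 AM + 11:00 = 8:20 PM UTC on May 3.
Add 8 hours 17 minutes leg 1 → 4:37 AM UTC (May 4).
Add 5 hours and 31 minutes layover in Chatham Islands → 10:08 AM UTC.
Add 8 hours and 56 minutes leg 2 → 7:04 PM UTC.
Add 6 hours 20 minutes layover in Marquesas → 1:24 AM UTC (May 5).
Add 12 hours and 30 minutes leg 3 → 1:54 PM UTC.
Atlanta is UTC−4:00, so local arrival = 1:54 PM − 4:00 = 9:54 AM on May 5.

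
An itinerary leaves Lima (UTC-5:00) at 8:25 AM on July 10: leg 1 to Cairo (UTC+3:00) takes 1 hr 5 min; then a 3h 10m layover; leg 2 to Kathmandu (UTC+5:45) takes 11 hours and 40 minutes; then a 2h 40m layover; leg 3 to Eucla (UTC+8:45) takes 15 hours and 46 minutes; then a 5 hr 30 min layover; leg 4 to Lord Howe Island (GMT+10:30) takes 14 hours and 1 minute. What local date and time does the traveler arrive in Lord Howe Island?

5:47 AM on Jul 13

Convert departure to UTC: 8:25 AM + 5:00 = 1:25 PM UTC on Jul 10.
Add 1 hour and 5 minutes leg 1 → 2:30 PM UTC.
Add 3 hours 10 minutes layover in Cairo → 5:40 PM UTC.
Add 11 hours and 40 minutes leg 2 → 5:20 AM UTC (Jul 11).
Add 2 hours 40 minutes layover in Kathmandu → 8:00 AM UTC.
Add 15 hours and 46 minutes leg 3 → 11:46 PM UTC.
Add 5 hours and 30 minutes layover in Eucla → 5:16 AM UTC (Jul 12).
Add 14 hours 1 minute leg 4 → 7:17 PM UTC.
Lord Howe Island is UTC+10:30, so local arrival = 7:17 PM + 10:30 = 5:47 AM on Jul 13.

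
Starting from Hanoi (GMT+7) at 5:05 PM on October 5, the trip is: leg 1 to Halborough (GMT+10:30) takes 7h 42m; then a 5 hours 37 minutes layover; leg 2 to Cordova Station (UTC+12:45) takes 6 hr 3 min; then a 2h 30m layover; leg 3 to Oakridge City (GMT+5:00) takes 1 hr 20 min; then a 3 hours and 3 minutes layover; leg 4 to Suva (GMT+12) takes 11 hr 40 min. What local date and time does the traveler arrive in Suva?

Convert departure to UTC: 5:05 PM − 7:00 = 10:05 AM UTC on Oct 5.
Add 7 hours 42 minutes leg 1 → 5:47 PM UTC.
Add 5 hours and 37 minutes layover in Halborough → 11:24 PM UTC.
Add 6 hours and 3 minutes leg 2 → 5:27 AM UTC (Oct 6).
Add 2 hours and 30 minutes layover in Cordova Station → 7:57 AM UTC.
Add 1 hour 20 minutes leg 3 → 9:17 AM UTC.
Add 3 hours and 3 minutes layover in Oakridge City → 12:20 PM UTC.
Add 11 hours and 40 minutes leg 4 → 12:00 AM UTC (Oct 7).
Suva is UTC+12:00, so local arrival = 12:00 AM + 12:00 = 12:00 PM on Oct 7.

12:00 PM on Oct 7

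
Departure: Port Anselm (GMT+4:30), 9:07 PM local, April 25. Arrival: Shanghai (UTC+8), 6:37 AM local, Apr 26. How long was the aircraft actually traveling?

6 hours

Departure in UTC: 9:07 PM − 4:30 = 4:37 PM on Apr 25.
Arrival in UTC: 6:37 AM − 8:00 = 10:37 PM on Apr 25.
Elapsed = 10:37 PM − 4:37 PM = 6 hours.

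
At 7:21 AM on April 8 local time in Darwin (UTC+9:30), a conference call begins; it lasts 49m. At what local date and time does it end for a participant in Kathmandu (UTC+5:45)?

Convert start to UTC: 7:21 AM − 9:30 = 9:51 PM UTC on Apr 7.
Add 49 minutes duration → 10:40 PM UTC.
Kathmandu is UTC+5:45, so local end time = 10:40 PM + 5:45 = 4:25 AM on Apr 8.

4:25 AM on April 8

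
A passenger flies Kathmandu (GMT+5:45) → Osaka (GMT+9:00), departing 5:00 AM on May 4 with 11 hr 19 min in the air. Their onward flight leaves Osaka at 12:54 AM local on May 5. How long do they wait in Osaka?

5 hours 20 minutes

Convert departure to UTC: 5:00 AM − 5:45 = 11:15 PM UTC on May 3.
Add 11 hours and 19 minutes flight time → 10:34 AM UTC (May 4).
Osaka is UTC+9:00, so local arrival = 10:34 AM + 9:00 = 7:34 PM on May 4.
Layover = 12:54 AM − 7:34 PM (+1 day) = 5 hours 20 minutes.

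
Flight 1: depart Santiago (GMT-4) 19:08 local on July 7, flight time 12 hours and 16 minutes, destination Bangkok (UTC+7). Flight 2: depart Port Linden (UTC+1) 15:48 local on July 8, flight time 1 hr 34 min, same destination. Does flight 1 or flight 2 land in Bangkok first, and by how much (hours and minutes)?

Flight 1 in UTC: 19:08 + 4:00 = 23:08 on Jul 7.
+12 hours and 16 minutes → arrive 11:24 UTC on Jul 8.
Flight 2 in UTC: 15:48 − 1:00 = 14:48 on Jul 8.
+1 hour 34 minutes → arrive 16:22 UTC on Jul 8.
Flight 1 lands earlier by 4 hours 58 minutes.

the first, by 4 hours 58 minutes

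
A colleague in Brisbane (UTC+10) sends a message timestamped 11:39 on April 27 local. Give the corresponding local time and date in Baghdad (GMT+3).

04:39 on Apr 27

Baghdad is 7:00 behind Brisbane.
Shift by the zone difference: 11:39 − 7:00 = 04:39 on Apr 27 in Baghdad.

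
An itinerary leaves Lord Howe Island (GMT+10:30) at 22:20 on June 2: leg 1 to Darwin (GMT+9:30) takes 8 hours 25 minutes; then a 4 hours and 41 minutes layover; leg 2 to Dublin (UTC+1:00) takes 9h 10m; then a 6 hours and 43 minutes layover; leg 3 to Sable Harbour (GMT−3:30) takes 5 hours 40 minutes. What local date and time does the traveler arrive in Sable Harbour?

Convert departure to UTC: 22:20 − 10:30 = 11:50 UTC on Jun 2.
Add 8 hours 25 minutes leg 1 → 20:15 UTC.
Add 4 hours 41 minutes layover in Darwin → 00:56 UTC (Jun 3).
Add 9 hours and 10 minutes leg 2 → 10:06 UTC.
Add 6 hours 43 minutes layover in Dublin → 16:49 UTC.
Add 5 hours and 40 minutes leg 3 → 22:29 UTC.
Sable Harbour is UTC−3:30, so local arrival = 22:29 − 3:30 = 18:59 on Jun 3.

18:59 on June 3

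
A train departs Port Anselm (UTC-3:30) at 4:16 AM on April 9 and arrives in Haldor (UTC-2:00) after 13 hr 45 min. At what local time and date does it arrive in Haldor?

7:31 PM on Apr 9

Convert departure to UTC: 4:16 AM + 3:30 = 7:46 AM UTC on Apr 9.
Add 13 hours 45 minutes travel time → 9:31 PM UTC.
Haldor is UTC−2:00, so local arrival = 9:31 PM − 2:00 = 7:31 PM on Apr 9.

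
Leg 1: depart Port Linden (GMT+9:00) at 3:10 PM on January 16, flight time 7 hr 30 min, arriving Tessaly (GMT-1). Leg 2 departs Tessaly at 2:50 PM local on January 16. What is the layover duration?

2 hours 10 minutes

Convert departure to UTC: 3:10 PM − 9:00 = 6:10 AM UTC on Jan 16.
Add 7 hours and 30 minutes flight time → 1:40 PM UTC.
Tessaly is UTC−1:00, so local arrival = 1:40 PM − 1:00 = 12:40 PM on Jan 16.
Layover = 2:50 PM − 12:40 PM = 2 hours 10 minutes.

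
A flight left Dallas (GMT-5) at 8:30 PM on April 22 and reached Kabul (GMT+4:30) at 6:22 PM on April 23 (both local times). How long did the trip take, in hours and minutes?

12 hours 22 minutes

Kabul is 9:30 ahead of Dallas.
Clock-face elapsed time (ignoring zones) is 21 hours 52 minutes.
Actual elapsed = 21 hours 52 minutes − 9:30 = 12 hours 22 minutes.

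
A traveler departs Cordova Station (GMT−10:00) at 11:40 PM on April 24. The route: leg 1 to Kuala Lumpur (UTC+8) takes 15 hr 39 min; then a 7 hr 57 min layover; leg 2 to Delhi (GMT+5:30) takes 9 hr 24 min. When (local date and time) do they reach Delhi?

Convert departure to UTC: 11:40 PM + 10:00 = 9:40 AM UTC on Apr 25.
Add 15 hours and 39 minutes leg 1 → 1:19 AM UTC (Apr 26).
Add 7 hours and 57 minutes layover in Kuala Lumpur → 9:16 AM UTC.
Add 9 hours and 24 minutes leg 2 → 6:40 PM UTC.
Delhi is UTC+5:30, so local arrival = 6:40 PM + 5:30 = 12:10 AM on Apr 27.

12:10 AM on April 27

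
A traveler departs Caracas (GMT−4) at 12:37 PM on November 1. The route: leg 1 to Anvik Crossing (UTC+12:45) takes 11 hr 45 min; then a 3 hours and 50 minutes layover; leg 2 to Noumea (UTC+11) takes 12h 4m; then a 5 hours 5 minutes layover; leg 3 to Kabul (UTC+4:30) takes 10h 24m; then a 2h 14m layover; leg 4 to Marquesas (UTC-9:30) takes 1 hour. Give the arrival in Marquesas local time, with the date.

5:29 AM on November 3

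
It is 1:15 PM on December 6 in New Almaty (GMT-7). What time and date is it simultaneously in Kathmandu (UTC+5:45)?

Kathmandu is 12:45 ahead of New Almaty.
Shift by the zone difference: 1:15 PM + 12:45 = 2:00 AM on Dec 7 in Kathmandu.

2:00 AM on December 7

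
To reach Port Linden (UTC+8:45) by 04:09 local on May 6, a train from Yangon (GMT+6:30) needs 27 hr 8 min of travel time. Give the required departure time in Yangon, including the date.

22:46 on May 4

Target arrival in UTC: 04:09 − 8:45 = 19:24 on May 5.
Subtract 27 hours 8 minutes → departure 16:16 UTC on May 4.
Yangon is UTC+6:30: 16:16 + 6:30 = 22:46 on May 4.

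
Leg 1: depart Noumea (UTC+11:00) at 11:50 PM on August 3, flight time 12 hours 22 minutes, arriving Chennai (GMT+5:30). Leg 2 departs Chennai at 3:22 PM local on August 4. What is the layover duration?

8 hours 40 minutes

Convert departure to UTC: 11:50 PM − 11:00 = 12:50 PM UTC on Aug 3.
Add 12 hours and 22 minutes flight time → 1:12 AM UTC (Aug 4).
Chennai is UTC+5:30, so local arrival = 1:12 AM + 5:30 = 6:42 AM on Aug 4.
Layover = 3:22 PM − 6:42 AM = 8 hours 40 minutes.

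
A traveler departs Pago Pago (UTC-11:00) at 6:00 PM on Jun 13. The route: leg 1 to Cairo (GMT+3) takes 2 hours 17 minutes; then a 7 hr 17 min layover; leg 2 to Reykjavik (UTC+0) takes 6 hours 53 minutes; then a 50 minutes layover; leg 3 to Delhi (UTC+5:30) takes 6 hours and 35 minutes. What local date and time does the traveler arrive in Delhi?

10:22 AM on June 15

Convert departure to UTC: 6:00 PM + 11:00 = 5:00 AM UTC on Jun 14.
Add 2 hours 17 minutes leg 1 → 7:17 AM UTC.
Add 7 hours and 17 minutes layover in Cairo → 2:34 PM UTC.
Add 6 hours 53 minutes leg 2 → 9:27 PM UTC.
Add 50 minutes layover in Reykjavik → 10:17 PM UTC.
Add 6 hours and 35 minutes leg 3 → 4:52 AM UTC (Jun 15).
Delhi is UTC+5:30, so local arrival = 4:52 AM + 5:30 = 10:22 AM on Jun 15.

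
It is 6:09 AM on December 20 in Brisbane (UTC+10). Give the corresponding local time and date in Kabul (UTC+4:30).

In UTC: 6:09 AM − 10:00 = 8:09 PM on Dec 19.
Kabul is UTC+4:30: 8:09 PM + 4:30 = 12:39 AM on Dec 20.

12:39 AM on December 20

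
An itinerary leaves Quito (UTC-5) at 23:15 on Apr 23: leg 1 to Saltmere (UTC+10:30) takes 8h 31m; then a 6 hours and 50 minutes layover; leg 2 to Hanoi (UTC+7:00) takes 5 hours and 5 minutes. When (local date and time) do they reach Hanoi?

07:41 on April 25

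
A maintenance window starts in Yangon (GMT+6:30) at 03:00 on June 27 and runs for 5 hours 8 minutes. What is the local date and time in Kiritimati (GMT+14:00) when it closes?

Convert start to UTC: 03:00 − 6:30 = 20:30 UTC on Jun 26.
Add 5 hours 8 minutes duration → 01:38 UTC (Jun 27).
Kiritimati is UTC+14:00, so local end time = 01:38 + 14:00 = 15:38 on Jun 27.

15:38 on June 27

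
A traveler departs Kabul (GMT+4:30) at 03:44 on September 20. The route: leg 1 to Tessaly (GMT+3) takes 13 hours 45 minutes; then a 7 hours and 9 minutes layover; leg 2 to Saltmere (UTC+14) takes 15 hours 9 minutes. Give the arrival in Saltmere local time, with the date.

Convert departure to UTC: 03:44 − 4:30 = 23:14 UTC on Sep 19.
Add 13 hours and 45 minutes leg 1 → 12:59 UTC (Sep 20).
Add 7 hours and 9 minutes layover in Tessaly → 20:08 UTC.
Add 15 hours 9 minutes leg 2 → 11:17 UTC (Sep 21).
Saltmere is UTC+14:00, so local arrival = 11:17 + 14:00 = 01:17 on Sep 22.

01:17 on Sep 22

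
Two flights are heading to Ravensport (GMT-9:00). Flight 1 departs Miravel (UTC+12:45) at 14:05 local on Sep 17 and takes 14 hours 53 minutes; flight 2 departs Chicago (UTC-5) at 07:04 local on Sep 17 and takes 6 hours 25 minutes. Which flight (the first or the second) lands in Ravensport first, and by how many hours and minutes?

Flight 1 in UTC: 14:05 − 12:45 = 01:20 on Sep 17.
+14 hours 53 minutes → arrive 16:13 UTC on Sep 17.
Flight 2 in UTC: 07:04 + 5:00 = 12:04 on Sep 17.
+6 hours 25 minutes → arrive 18:29 UTC on Sep 17.
Flight 1 lands earlier by 2 hours 16 minutes.

the first, by 2 hours 16 minutes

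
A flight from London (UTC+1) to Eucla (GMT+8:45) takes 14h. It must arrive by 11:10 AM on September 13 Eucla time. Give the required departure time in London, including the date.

Target arrival in UTC: 11:10 AM − 8:45 = 2:25 AM on Sep 13.
Subtract 14 hours → departure 12:25 PM UTC on Sep 12.
London is UTC+1:00: 12:25 PM + 1:00 = 1:25 PM on Sep 12.

1:25 PM on September 12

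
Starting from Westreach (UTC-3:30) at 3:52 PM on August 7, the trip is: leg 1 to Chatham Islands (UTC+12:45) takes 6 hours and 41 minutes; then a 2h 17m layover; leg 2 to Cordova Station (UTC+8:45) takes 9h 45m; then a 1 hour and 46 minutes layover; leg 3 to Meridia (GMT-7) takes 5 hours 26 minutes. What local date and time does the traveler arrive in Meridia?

Convert departure to UTC: 3:52 PM + 3:30 = 7:22 PM UTC on Aug 7.
Add 6 hours 41 minutes leg 1 → 2:03 AM UTC (Aug 8).
Add 2 hours and 17 minutes layover in Chatham Islands → 4:20 AM UTC.
Add 9 hours and 45 minutes leg 2 → 2:05 PM UTC.
Add 1 hour 46 minutes layover in Cordova Station → 3:51 PM UTC.
Add 5 hours 26 minutes leg 3 → 9:17 PM UTC.
Meridia is UTC−7:00, so local arrival = 9:17 PM − 7:00 = 2:17 PM on Aug 8.

2:17 PM on August 8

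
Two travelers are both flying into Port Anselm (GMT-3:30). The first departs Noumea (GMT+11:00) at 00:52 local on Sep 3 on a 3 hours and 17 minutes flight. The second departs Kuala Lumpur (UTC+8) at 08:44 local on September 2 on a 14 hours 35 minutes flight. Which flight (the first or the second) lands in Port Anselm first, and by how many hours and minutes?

the second, by 1 hour 50 minutes

Flight 1 in UTC: 00:52 − 11:00 = 13:52 on Sep 2.
+3 hours and 17 minutes → arrive 17:09 UTC on Sep 2.
Flight 2 in UTC: 08:44 − 8:00 = 00:44 on Sep 2.
+14 hours and 35 minutes → arrive 15:19 UTC on Sep 2.
Flight 2 lands earlier by 1 hour 50 minutes.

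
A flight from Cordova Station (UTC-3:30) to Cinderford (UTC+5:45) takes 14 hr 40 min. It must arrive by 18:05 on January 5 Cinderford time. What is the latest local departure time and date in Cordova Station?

18:10 on January 4

Target arrival in UTC: 18:05 − 5:45 = 12:20 on Jan 5.
Subtract 14 hours 40 minutes → departure 21:40 UTC on Jan 4.
Cordova Station is UTC−3:30: 21:40 − 3:30 = 18:10 on Jan 4.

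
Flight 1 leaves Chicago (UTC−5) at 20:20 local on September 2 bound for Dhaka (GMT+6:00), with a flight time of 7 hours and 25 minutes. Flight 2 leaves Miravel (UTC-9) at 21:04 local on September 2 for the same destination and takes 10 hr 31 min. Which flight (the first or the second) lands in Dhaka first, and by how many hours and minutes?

the first, by 7 hours 50 minutes

Flight 1 in UTC: 20:20 + 5:00 = 01:20 on Sep 3.
+7 hours and 25 minutes → arrive 08:45 UTC on Sep 3.
Flight 2 in UTC: 21:04 + 9:00 = 06:04 on Sep 3.
+10 hours and 31 minutes → arrive 16:35 UTC on Sep 3.
Flight 1 lands earlier by 7 hours 50 minutes.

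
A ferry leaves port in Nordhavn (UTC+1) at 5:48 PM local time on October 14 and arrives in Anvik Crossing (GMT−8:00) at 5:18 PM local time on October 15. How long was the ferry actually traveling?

Anvik Crossing is 9:00 behind Nordhavn.
Clock-face elapsed time (ignoring zones) is 23 hours 30 minutes.
Actual elapsed = 23 hours 30 minutes + 9:00 = 32 hours 30 minutes.

32 hours 30 minutes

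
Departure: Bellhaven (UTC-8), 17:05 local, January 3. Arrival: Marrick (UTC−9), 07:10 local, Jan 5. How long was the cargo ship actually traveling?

39 hours 5 minutes

Departure in UTC: 17:05 + 8:00 = 01:05 on Jan 4.
Arrival in UTC: 07:10 + 9:00 = 16:10 on Jan 5.
Elapsed = 16:10 − 01:05 (+1 day) = 39 hours 5 minutes.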